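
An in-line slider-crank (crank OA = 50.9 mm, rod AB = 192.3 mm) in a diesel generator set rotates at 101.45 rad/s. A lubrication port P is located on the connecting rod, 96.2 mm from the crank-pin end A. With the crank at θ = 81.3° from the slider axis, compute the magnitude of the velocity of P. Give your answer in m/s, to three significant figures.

5.22

ω = 101.5 rad/s.  Crank-pin speed |V_A| = rω = 5.1638 m/s, perpendicular to OA.
Rod angle: sinφ = −(r/L) sinθ ⇒ φ = -15.168°; ω_rod = −rω cosθ/√(L²−r²sin²θ) = -4.2084 rad/s.
V_P = V_A + ω_rod × AP, with AP = 0.0962 m along the rod.
Components: V_Px = −rω sinθ − a·ω_rod·sinφ = -5.2103 m/s;  V_Py = rω cosθ + a·ω_rod·cosφ = +0.39034 m/s.
|V_P| = √(V_Px² + V_Py²) = 5.2249 m/s.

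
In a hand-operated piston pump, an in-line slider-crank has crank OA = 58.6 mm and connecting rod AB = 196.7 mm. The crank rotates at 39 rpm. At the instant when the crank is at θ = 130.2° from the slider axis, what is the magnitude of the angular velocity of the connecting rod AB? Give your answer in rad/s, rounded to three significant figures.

ω = 4.084 rad/s (converted from 39 rpm).
The rod makes angle φ with the slider axis where L sinφ = r sinθ; differentiating, L cosφ·φ̇ = r ω cosθ.
L cosφ = √(L² − r² sin²θ) = 0.19154 m.
|ω_rod| = r ω |cosθ| / √(L² − r² sin²θ) = 0.0586·4.084·0.64546/0.19154 = 0.80649 rad/s.

0.806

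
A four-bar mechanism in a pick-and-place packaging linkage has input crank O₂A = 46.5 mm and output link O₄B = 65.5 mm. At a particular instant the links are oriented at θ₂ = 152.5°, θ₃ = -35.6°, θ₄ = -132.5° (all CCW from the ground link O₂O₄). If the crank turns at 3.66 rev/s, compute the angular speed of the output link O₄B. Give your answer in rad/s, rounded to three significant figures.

ω₂ = 23 rad/s (from 3.66 rev/s).
Differentiating the loop-closure r₂e^{iθ₂}+r₃e^{iθ₃}=r₁+r₄e^{iθ₄} gives r₂ω₂e^{iθ₂}+r₃ω₃e^{iθ₃}=r₄ω₄e^{iθ₄}.
Eliminating the other unknown: ω₄ = r₂ω₂ sin(θ₂−θ₃) / [r₄ sin(θ₄−θ₃)].
Numerator sine = -0.14090; denominator sine = -0.99276.
Result = 0.0465·23·(-0.14090) / (0.0655·(-0.99276)) = +2.3171 rad/s; magnitude 2.3171 rad/s.

2.32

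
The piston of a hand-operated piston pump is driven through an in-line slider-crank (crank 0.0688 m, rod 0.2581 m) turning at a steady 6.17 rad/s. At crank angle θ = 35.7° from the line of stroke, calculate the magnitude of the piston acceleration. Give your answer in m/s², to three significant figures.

2.36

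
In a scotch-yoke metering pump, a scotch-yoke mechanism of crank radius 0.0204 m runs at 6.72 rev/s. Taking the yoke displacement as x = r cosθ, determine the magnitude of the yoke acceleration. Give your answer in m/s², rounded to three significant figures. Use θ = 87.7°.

ω = 42.22 rad/s (from 6.72 rev/s).
x = r cosθ ⇒ ẍ = −rω² cosθ (ω constant).
|a| = rω²|cosθ| = 0.0204·(42.22)²·|cos 87.7°| = 1.4595 m/s².

1.46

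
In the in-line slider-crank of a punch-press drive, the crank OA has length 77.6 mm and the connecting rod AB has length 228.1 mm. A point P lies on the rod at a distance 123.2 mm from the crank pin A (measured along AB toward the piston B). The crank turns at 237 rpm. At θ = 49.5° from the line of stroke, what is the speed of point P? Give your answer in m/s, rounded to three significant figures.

1.74

ω = 24.82 rad/s.  Crank-pin speed |V_A| = rω = 1.9259 m/s, perpendicular to OA.
Rod angle: sinφ = −(r/L) sinθ ⇒ φ = -14.992°; ω_rod = −rω cosθ/√(L²−r²sin²θ) = -5.6767 rad/s.
V_P = V_A + ω_rod × AP, with AP = 0.1232 m along the rod.
Components: V_Px = −rω sinθ − a·ω_rod·sinφ = -1.6454 m/s;  V_Py = rω cosθ + a·ω_rod·cosφ = +0.57522 m/s.
|V_P| = √(V_Px² + V_Py²) = 1.7431 m/s.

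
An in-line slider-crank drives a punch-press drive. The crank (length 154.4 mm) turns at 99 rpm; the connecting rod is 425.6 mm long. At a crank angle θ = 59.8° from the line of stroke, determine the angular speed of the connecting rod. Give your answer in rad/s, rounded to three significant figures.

ω = 10.37 rad/s (converted from 99 rpm).
The rod makes angle φ with the slider axis where L sinφ = r sinθ; differentiating, L cosφ·φ̇ = r ω cosθ.
L cosφ = √(L² − r² sin²θ) = 0.40414 m.
|ω_rod| = r ω |cosθ| / √(L² − r² sin²θ) = 0.1544·10.37·0.50302/0.40414 = 1.9924 rad/s.

1.99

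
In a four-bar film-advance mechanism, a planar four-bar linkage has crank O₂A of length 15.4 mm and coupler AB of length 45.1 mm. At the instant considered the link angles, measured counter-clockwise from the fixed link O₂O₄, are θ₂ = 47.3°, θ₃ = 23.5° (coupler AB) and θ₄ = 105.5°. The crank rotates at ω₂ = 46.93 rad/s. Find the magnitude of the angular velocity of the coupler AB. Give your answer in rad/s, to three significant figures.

13.8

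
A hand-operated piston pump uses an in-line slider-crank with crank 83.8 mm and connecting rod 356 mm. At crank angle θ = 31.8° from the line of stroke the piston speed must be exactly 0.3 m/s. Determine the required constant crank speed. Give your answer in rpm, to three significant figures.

54.0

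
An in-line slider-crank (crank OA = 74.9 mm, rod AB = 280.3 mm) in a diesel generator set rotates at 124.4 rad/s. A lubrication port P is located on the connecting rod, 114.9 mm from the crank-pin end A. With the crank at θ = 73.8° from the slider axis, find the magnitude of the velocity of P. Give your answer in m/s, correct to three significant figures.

9.36

ω = 124.4 rad/s.  Crank-pin speed |V_A| = rω = 9.3176 m/s, perpendicular to OA.
Rod angle: sinφ = −(r/L) sinθ ⇒ φ = -14.869°; ω_rod = −rω cosθ/√(L²−r²sin²θ) = -9.5953 rad/s.
V_P = V_A + ω_rod × AP, with AP = 0.1149 m along the rod.
Components: V_Px = −rω sinθ − a·ω_rod·sinφ = -9.2305 m/s;  V_Py = rω cosθ + a·ω_rod·cosφ = +1.5339 m/s.
|V_P| = √(V_Px² + V_Py²) = 9.3571 m/s.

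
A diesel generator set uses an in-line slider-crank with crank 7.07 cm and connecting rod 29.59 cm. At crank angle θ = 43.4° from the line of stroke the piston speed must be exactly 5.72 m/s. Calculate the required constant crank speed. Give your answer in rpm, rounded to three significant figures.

956

For an in-line slider-crank, |v_piston| = rω|sinθ|·[1 + r cosθ/√(L² − r² sin²θ)].
With r = 0.0707 m, L = 0.2959 m, θ = 43.4°: the bracketed kinematic factor |dx/dθ| = 0.057126 m.
ω = v/|dx/dθ| = 5.72/0.057126 = 100.13 rad/s.
N = 60ω/(2π) = 956.16 rpm.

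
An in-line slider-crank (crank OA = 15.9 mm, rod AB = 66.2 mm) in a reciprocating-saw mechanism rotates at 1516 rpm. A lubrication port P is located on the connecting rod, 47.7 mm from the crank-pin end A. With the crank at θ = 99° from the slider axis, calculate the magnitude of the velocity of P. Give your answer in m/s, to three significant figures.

2.43

ω = 158.8 rad/s.  Crank-pin speed |V_A| = rω = 2.5242 m/s, perpendicular to OA.
Rod angle: sinφ = −(r/L) sinθ ⇒ φ = -13.723°; ω_rod = −rω cosθ/√(L²−r²sin²θ) = +6.1401 rad/s.
V_P = V_A + ω_rod × AP, with AP = 0.0477 m along the rod.
Components: V_Px = −rω sinθ − a·ω_rod·sinφ = -2.4237 m/s;  V_Py = rω cosθ + a·ω_rod·cosφ = -0.11035 m/s.
|V_P| = √(V_Px² + V_Py²) = 2.4262 m/s.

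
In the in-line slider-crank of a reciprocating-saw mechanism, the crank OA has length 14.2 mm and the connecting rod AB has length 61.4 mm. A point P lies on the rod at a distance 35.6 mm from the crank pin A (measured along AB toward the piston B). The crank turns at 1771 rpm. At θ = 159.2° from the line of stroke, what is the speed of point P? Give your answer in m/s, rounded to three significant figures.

1.32

ω = 185.5 rad/s.  Crank-pin speed |V_A| = rω = 2.6335 m/s, perpendicular to OA.
Rod angle: sinφ = −(r/L) sinθ ⇒ φ = -4.711°; ω_rod = −rω cosθ/√(L²−r²sin²θ) = +40.232 rad/s.
V_P = V_A + ω_rod × AP, with AP = 0.0356 m along the rod.
Components: V_Px = −rω sinθ − a·ω_rod·sinφ = -0.81755 m/s;  V_Py = rω cosθ + a·ω_rod·cosφ = -1.0345 m/s.
|V_P| = √(V_Px² + V_Py²) = 1.3185 m/s.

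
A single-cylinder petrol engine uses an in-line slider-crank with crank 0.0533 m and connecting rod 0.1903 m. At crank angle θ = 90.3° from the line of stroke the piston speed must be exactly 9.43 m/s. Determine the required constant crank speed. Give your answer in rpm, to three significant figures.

1690

For an in-line slider-crank, |v_piston| = rω|sinθ|·[1 + r cosθ/√(L² − r² sin²θ)].
With r = 0.0533 m, L = 0.1903 m, θ = 90.3°: the bracketed kinematic factor |dx/dθ| = 0.053218 m.
ω = v/|dx/dθ| = 9.43/0.053218 = 177.2 rad/s.
N = 60ω/(2π) = 1692.1 rpm.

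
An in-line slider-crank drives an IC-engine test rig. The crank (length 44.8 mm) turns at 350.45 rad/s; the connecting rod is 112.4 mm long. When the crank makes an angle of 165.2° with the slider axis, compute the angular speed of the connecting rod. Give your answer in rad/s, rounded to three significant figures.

ω = 350.4 rad/s
The rod makes angle φ with the slider axis where L sinφ = r sinθ; differentiating, L cosφ·φ̇ = r ω cosθ.
L cosφ = √(L² − r² sin²θ) = 0.11182 m.
|ω_rod| = r ω |cosθ| / √(L² − r² sin²θ) = 0.0448·350.4·0.96682/0.11182 = 135.75 rad/s.

136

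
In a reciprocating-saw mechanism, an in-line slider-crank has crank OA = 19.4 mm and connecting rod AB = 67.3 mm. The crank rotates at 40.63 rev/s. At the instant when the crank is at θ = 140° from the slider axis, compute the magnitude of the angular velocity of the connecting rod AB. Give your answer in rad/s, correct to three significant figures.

ω = 255.3 rad/s (converted from 40.63 rev/s).
The rod makes angle φ with the slider axis where L sinφ = r sinθ; differentiating, L cosφ·φ̇ = r ω cosθ.
L cosφ = √(L² − r² sin²θ) = 0.066135 m.
|ω_rod| = r ω |cosθ| / √(L² − r² sin²θ) = 0.0194·255.3·0.76604/0.066135 = 57.366 rad/s.

57.4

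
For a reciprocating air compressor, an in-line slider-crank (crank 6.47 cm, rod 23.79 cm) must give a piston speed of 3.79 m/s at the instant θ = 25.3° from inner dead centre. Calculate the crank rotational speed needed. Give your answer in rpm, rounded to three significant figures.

1050

For an in-line slider-crank, |v_piston| = rω|sinθ|·[1 + r cosθ/√(L² − r² sin²θ)].
With r = 0.0647 m, L = 0.2379 m, θ = 25.3°: the bracketed kinematic factor |dx/dθ| = 0.034495 m.
ω = v/|dx/dθ| = 3.79/0.034495 = 109.87 rad/s.
N = 60ω/(2π) = 1049.2 rpm.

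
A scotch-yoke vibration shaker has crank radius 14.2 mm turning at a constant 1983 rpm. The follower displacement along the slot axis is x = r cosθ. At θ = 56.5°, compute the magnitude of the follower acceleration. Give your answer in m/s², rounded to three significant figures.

ω = 207.7 rad/s (from 1983 rpm).
x = r cosθ ⇒ ẍ = −rω² cosθ (ω constant).
|a| = rω²|cosθ| = 0.0142·(207.7)²·|cos 56.5°| = 337.97 m/s².

338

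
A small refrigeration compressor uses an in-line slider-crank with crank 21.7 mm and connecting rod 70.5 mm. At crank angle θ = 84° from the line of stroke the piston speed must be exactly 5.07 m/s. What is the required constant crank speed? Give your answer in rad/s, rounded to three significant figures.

227

For an in-line slider-crank, |v_piston| = rω|sinθ|·[1 + r cosθ/√(L² − r² sin²θ)].
With r = 0.0217 m, L = 0.0705 m, θ = 84°: the bracketed kinematic factor |dx/dθ| = 0.02231 m.
ω = v/|dx/dθ| = 5.07/0.02231 = 227.25 rad/s.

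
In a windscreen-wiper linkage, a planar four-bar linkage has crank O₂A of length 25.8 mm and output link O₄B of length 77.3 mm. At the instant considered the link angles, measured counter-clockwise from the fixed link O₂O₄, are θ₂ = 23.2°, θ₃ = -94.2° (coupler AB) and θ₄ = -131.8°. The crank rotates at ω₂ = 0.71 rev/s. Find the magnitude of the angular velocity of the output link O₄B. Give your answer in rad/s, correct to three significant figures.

ω₂ = 4.461 rad/s (from 0.71 rev/s).
Differentiating the loop-closure r₂e^{iθ₂}+r₃e^{iθ₃}=r₁+r₄e^{iθ₄} gives r₂ω₂e^{iθ₂}+r₃ω₃e^{iθ₃}=r₄ω₄e^{iθ₄}.
Eliminating the other unknown: ω₄ = r₂ω₂ sin(θ₂−θ₃) / [r₄ sin(θ₄−θ₃)].
Numerator sine = +0.88782; denominator sine = -0.61015.
Result = 0.0258·4.461·(+0.88782) / (0.0773·(-0.61015)) = -2.1665 rad/s; magnitude 2.1665 rad/s.

2.17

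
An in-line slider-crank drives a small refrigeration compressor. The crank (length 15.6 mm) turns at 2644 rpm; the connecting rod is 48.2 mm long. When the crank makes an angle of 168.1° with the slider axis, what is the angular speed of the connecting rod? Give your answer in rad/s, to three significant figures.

ω = 276.9 rad/s (converted from 2644 rpm).
The rod makes angle φ with the slider axis where L sinφ = r sinθ; differentiating, L cosφ·φ̇ = r ω cosθ.
L cosφ = √(L² − r² sin²θ) = 0.048093 m.
|ω_rod| = r ω |cosθ| / √(L² − r² sin²θ) = 0.0156·276.9·0.97851/0.048093 = 87.882 rad/s.

87.9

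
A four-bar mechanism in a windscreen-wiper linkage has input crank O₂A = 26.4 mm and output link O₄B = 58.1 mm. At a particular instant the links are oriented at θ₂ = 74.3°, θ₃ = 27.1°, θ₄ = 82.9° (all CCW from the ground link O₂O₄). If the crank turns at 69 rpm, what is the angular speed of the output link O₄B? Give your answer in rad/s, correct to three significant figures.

2.91

ω₂ = 7.226 rad/s (from 69 rpm).
Differentiating the loop-closure r₂e^{iθ₂}+r₃e^{iθ₃}=r₁+r₄e^{iθ₄} gives r₂ω₂e^{iθ₂}+r₃ω₃e^{iθ₃}=r₄ω₄e^{iθ₄}.
Eliminating the other unknown: ω₄ = r₂ω₂ sin(θ₂−θ₃) / [r₄ sin(θ₄−θ₃)].
Numerator sine = +0.73373; denominator sine = +0.82708.
Result = 0.0264·7.226·(+0.73373) / (0.0581·(+0.82708)) = +2.9127 rad/s; magnitude 2.9127 rad/s.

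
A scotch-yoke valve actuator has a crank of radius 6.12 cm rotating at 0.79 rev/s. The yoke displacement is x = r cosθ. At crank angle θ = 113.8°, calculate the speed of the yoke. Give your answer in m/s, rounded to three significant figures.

0.278

ω = 4.964 rad/s (from 0.79 rev/s).
x = r cosθ ⇒ ẋ = −rω sinθ.
|v| = rω|sinθ| = 0.0612·4.964·|sin 113.8°| = 0.27795 m/s.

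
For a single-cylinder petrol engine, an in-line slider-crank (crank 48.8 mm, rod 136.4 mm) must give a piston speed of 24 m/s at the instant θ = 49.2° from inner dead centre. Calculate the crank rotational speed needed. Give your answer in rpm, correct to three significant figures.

For an in-line slider-crank, |v_piston| = rω|sinθ|·[1 + r cosθ/√(L² − r² sin²θ)].
With r = 0.0488 m, L = 0.1364 m, θ = 49.2°: the bracketed kinematic factor |dx/dθ| = 0.045913 m.
ω = v/|dx/dθ| = 24/0.045913 = 522.73 rad/s.
N = 60ω/(2π) = 4991.7 rpm.

4990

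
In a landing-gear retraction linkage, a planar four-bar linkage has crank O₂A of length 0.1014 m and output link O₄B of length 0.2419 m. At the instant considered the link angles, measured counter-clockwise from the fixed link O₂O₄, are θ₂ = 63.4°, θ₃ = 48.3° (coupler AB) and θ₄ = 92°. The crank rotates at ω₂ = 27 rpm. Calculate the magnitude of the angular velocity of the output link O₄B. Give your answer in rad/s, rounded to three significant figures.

0.447

ω₂ = 2.827 rad/s (from 27 rpm).
Differentiating the loop-closure r₂e^{iθ₂}+r₃e^{iθ₃}=r₁+r₄e^{iθ₄} gives r₂ω₂e^{iθ₂}+r₃ω₃e^{iθ₃}=r₄ω₄e^{iθ₄}.
Eliminating the other unknown: ω₄ = r₂ω₂ sin(θ₂−θ₃) / [r₄ sin(θ₄−θ₃)].
Numerator sine = +0.26050; denominator sine = +0.69088.
Result = 0.1014·2.827·(+0.26050) / (0.2419·(+0.69088)) = +0.4469 rad/s; magnitude 0.4469 rad/s.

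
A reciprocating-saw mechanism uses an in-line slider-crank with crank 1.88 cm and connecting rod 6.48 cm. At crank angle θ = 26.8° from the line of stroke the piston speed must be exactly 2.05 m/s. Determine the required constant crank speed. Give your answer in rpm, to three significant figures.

1830

For an in-line slider-crank, |v_piston| = rω|sinθ|·[1 + r cosθ/√(L² − r² sin²θ)].
With r = 0.0188 m, L = 0.0648 m, θ = 26.8°: the bracketed kinematic factor |dx/dθ| = 0.010691 m.
ω = v/|dx/dθ| = 2.05/0.010691 = 191.76 rad/s.
N = 60ω/(2π) = 1831.1 rpm.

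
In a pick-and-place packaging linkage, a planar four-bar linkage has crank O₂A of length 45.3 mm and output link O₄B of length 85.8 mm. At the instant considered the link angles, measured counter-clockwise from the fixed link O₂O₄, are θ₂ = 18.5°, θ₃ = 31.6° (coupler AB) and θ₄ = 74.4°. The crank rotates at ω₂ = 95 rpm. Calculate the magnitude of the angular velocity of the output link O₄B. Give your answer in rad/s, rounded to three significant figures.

1.75

ω₂ = 9.948 rad/s (from 95 rpm).
Differentiating the loop-closure r₂e^{iθ₂}+r₃e^{iθ₃}=r₁+r₄e^{iθ₄} gives r₂ω₂e^{iθ₂}+r₃ω₃e^{iθ₃}=r₄ω₄e^{iθ₄}.
Eliminating the other unknown: ω₄ = r₂ω₂ sin(θ₂−θ₃) / [r₄ sin(θ₄−θ₃)].
Numerator sine = -0.22665; denominator sine = +0.67944.
Result = 0.0453·9.948·(-0.22665) / (0.0858·(+0.67944)) = -1.7521 rad/s; magnitude 1.7521 rad/s.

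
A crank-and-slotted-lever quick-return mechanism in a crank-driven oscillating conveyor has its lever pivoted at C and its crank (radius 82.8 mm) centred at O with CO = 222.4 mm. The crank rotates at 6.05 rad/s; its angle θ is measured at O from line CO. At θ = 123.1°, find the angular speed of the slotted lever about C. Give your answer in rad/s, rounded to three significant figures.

0.535

ω = 6.05 rad/s
Crank pin A relative to C: A = (d + r cosθ, r sinθ); lever angle φ = atan2(r sinθ, d + r cosθ).
Differentiating tanφ: φ̇ = rω(d cosθ + r)/(d² + r² + 2dr cosθ).
d² + r² + 2dr cosθ = |CA|² = 0.036205 m²;  d cosθ + r = -0.038653 m.
|ω_lever| = |0.0828·6.05·-0.038653| / 0.036205 = 0.53481 rad/s.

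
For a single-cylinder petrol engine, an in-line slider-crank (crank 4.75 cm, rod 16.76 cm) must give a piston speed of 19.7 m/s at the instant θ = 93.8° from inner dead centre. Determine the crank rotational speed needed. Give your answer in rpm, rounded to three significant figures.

For an in-line slider-crank, |v_piston| = rω|sinθ|·[1 + r cosθ/√(L² − r² sin²θ)].
With r = 0.0475 m, L = 0.1676 m, θ = 93.8°: the bracketed kinematic factor |dx/dθ| = 0.046467 m.
ω = v/|dx/dθ| = 19.7/0.046467 = 423.95 rad/s.
N = 60ω/(2π) = 4048.4 rpm.

4050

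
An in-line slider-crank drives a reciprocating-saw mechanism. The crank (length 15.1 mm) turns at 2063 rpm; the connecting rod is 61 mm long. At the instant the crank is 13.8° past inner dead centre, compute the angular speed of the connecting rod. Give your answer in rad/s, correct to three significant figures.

52.0

ω = 216 rad/s (converted from 2063 rpm).
The rod makes angle φ with the slider axis where L sinφ = r sinθ; differentiating, L cosφ·φ̇ = r ω cosθ.
L cosφ = √(L² − r² sin²θ) = 0.060894 m.
|ω_rod| = r ω |cosθ| / √(L² − r² sin²θ) = 0.0151·216·0.97113/0.060894 = 52.025 rad/s.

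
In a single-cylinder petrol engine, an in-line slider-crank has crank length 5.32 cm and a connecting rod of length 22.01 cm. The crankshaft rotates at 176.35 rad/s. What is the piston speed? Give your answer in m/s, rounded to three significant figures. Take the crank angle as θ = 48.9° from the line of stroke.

8.21

ω = 176.3 rad/s
For an in-line slider-crank, x = r cosθ + √(L² − r² sin²θ), so v = −rω sinθ·[1 + r cosθ/√(L² − r² sin²θ)].
With r = 0.0532 m, L = 0.2201 m, θ = 48.9°: √(L² − r² sin²θ) = 0.21642 m.
v = −0.0532·176.3·0.75356·[1 + 0.0532·0.65738/0.21642] = -8.2122 m/s.
|v| = 8.2122 m/s.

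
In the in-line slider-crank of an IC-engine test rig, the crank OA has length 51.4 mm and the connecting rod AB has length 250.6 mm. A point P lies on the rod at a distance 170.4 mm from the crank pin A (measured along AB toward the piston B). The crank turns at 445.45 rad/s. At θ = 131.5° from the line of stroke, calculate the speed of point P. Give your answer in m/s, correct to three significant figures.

ω = 445.4 rad/s.  Crank-pin speed |V_A| = rω = 22.896 m/s, perpendicular to OA.
Rod angle: sinφ = −(r/L) sinθ ⇒ φ = -8.837°; ω_rod = −rω cosθ/√(L²−r²sin²θ) = +61.268 rad/s.
V_P = V_A + ω_rod × AP, with AP = 0.1704 m along the rod.
Components: V_Px = −rω sinθ − a·ω_rod·sinφ = -15.544 m/s;  V_Py = rω cosθ + a·ω_rod·cosφ = -4.8553 m/s.
|V_P| = √(V_Px² + V_Py²) = 16.285 m/s.

16.3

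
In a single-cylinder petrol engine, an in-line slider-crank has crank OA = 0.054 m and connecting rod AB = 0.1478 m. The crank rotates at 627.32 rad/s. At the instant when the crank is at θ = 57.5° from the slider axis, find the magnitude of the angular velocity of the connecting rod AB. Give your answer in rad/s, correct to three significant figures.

129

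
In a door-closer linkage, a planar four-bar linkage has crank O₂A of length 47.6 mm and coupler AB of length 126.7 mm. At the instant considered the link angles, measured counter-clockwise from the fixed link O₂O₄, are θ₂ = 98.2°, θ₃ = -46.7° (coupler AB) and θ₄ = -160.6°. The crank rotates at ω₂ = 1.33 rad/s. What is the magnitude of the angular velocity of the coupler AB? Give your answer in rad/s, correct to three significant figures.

ω₂ = 1.33 rad/s
Differentiating the loop-closure r₂e^{iθ₂}+r₃e^{iθ₃}=r₁+r₄e^{iθ₄} gives r₂ω₂e^{iθ₂}+r₃ω₃e^{iθ₃}=r₄ω₄e^{iθ₄}.
Eliminating the other unknown: ω₃ = r₂ω₂ sin(θ₄−θ₂) / [r₃ sin(θ₃−θ₄)].
Numerator sine = +0.98096; denominator sine = +0.91425.
Result = 0.0476·1.33·(+0.98096) / (0.1267·(+0.91425)) = +0.53612 rad/s; magnitude 0.53612 rad/s.

0.536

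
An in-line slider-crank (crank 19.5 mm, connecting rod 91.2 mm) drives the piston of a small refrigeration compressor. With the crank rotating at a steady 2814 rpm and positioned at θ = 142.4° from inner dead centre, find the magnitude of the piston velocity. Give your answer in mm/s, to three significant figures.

2910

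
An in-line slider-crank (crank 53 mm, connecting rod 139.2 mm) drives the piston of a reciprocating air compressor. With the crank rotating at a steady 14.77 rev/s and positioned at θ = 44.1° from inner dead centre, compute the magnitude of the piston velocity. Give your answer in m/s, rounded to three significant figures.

4.39

ω = 2π·14.8 = 92.8 rad/s
For an in-line slider-crank, x = r cosθ + √(L² − r² sin²θ), so v = −rω sinθ·[1 + r cosθ/√(L² − r² sin²θ)].
With r = 0.053 m, L = 0.1392 m, θ = 44.1°: √(L² − r² sin²θ) = 0.13422 m.
v = −0.053·92.8·0.69591·[1 + 0.053·0.71813/0.13422] = -4.3935 m/s.
|v| = 4.3935 m/s.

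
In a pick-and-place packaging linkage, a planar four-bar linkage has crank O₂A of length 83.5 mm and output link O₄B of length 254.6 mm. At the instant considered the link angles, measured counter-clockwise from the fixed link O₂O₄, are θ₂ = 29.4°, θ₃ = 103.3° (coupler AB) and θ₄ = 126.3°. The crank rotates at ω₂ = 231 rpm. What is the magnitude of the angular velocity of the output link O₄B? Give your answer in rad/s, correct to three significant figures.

19.5

ω₂ = 24.19 rad/s (from 231 rpm).
Differentiating the loop-closure r₂e^{iθ₂}+r₃e^{iθ₃}=r₁+r₄e^{iθ₄} gives r₂ω₂e^{iθ₂}+r₃ω₃e^{iθ₃}=r₄ω₄e^{iθ₄}.
Eliminating the other unknown: ω₄ = r₂ω₂ sin(θ₂−θ₃) / [r₄ sin(θ₄−θ₃)].
Numerator sine = -0.96078; denominator sine = +0.39073.
Result = 0.0835·24.19·(-0.96078) / (0.2546·(+0.39073)) = -19.508 rad/s; magnitude 19.508 rad/s.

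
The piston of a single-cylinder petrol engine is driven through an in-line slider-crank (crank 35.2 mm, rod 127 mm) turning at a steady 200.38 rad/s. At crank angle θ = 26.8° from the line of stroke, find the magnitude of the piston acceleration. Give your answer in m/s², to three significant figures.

ω = 200.4 rad/s
x(θ) = r cosθ + √(L² − r² sin²θ); with ω constant, a = ω²·d²x/dθ².
d²x/dθ² = −r cosθ − r²(cos2θ)/√u − r⁴ sin²2θ/(4u^{3/2}),  u = L² − r² sin²θ = 0.0158771 m².
Substituting r = 0.0352 m, L = 0.127 m, θ = 26.8°: d²x/dθ² = -0.037379 m.
a = ω²·d²x/dθ² = (200.4)²·(-0.037379) = -1500.8 m/s²;  |a| = 1500.8 m/s².

1500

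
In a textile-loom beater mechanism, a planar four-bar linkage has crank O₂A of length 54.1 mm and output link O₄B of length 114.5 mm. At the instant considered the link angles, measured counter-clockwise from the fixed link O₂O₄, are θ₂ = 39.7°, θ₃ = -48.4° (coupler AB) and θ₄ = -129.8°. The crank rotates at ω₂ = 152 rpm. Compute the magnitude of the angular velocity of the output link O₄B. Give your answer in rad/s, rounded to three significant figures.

ω₂ = 15.92 rad/s (from 152 rpm).
Differentiating the loop-closure r₂e^{iθ₂}+r₃e^{iθ₃}=r₁+r₄e^{iθ₄} gives r₂ω₂e^{iθ₂}+r₃ω₃e^{iθ₃}=r₄ω₄e^{iθ₄}.
Eliminating the other unknown: ω₄ = r₂ω₂ sin(θ₂−θ₃) / [r₄ sin(θ₄−θ₃)].
Numerator sine = +0.99945; denominator sine = -0.98876.
Result = 0.0541·15.92·(+0.99945) / (0.1145·(-0.98876)) = -7.6021 rad/s; magnitude 7.6021 rad/s.

7.60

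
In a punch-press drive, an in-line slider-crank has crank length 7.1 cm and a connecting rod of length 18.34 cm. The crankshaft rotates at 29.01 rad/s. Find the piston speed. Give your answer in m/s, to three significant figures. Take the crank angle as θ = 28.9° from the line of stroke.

1.34

ω = 29.01 rad/s
For an in-line slider-crank, x = r cosθ + √(L² − r² sin²θ), so v = −rω sinθ·[1 + r cosθ/√(L² − r² sin²θ)].
With r = 0.071 m, L = 0.1834 m, θ = 28.9°: √(L² − r² sin²θ) = 0.18016 m.
v = −0.071·29.01·0.48328·[1 + 0.071·0.87546/0.18016] = -1.3389 m/s.
|v| = 1.3389 m/s.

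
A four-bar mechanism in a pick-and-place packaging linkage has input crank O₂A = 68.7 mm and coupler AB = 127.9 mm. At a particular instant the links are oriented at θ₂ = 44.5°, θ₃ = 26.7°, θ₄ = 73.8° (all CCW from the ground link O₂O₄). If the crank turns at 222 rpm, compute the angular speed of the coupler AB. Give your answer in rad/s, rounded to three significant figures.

ω₂ = 23.25 rad/s (from 222 rpm).
Differentiating the loop-closure r₂e^{iθ₂}+r₃e^{iθ₃}=r₁+r₄e^{iθ₄} gives r₂ω₂e^{iθ₂}+r₃ω₃e^{iθ₃}=r₄ω₄e^{iθ₄}.
Eliminating the other unknown: ω₃ = r₂ω₂ sin(θ₄−θ₂) / [r₃ sin(θ₃−θ₄)].
Numerator sine = +0.48938; denominator sine = -0.73254.
Result = 0.0687·23.25·(+0.48938) / (0.1279·(-0.73254)) = -8.3422 rad/s; magnitude 8.3422 rad/s.

8.34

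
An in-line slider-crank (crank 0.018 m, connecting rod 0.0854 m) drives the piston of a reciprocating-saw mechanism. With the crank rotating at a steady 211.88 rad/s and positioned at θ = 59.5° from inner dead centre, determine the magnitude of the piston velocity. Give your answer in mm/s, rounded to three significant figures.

3640

ω = 211.9 rad/s
For an in-line slider-crank, x = r cosθ + √(L² − r² sin²θ), so v = −rω sinθ·[1 + r cosθ/√(L² − r² sin²θ)].
With r = 0.018 m, L = 0.0854 m, θ = 59.5°: √(L² − r² sin²θ) = 0.08398 m.
v = −0.018·211.9·0.86163·[1 + 0.018·0.50754/0.08398] = -3.6436 m/s.
|v| = 3.6436 m/s = 3643.6 mm/s.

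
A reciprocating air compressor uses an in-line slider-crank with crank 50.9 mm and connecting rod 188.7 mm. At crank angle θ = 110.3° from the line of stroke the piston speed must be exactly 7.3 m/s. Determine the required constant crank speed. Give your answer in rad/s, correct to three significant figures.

For an in-line slider-crank, |v_piston| = rω|sinθ|·[1 + r cosθ/√(L² − r² sin²θ)].
With r = 0.0509 m, L = 0.1887 m, θ = 110.3°: the bracketed kinematic factor |dx/dθ| = 0.043121 m.
ω = v/|dx/dθ| = 7.3/0.043121 = 169.29 rad/s.

169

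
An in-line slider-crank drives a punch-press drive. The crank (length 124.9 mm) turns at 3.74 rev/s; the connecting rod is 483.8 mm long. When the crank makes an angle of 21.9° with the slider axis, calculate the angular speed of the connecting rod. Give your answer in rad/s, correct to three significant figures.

5.66

ω = 23.5 rad/s (converted from 3.74 rev/s).
The rod makes angle φ with the slider axis where L sinφ = r sinθ; differentiating, L cosφ·φ̇ = r ω cosθ.
L cosφ = √(L² − r² sin²θ) = 0.48155 m.
|ω_rod| = r ω |cosθ| / √(L² − r² sin²θ) = 0.1249·23.5·0.92784/0.48155 = 5.6551 rad/s.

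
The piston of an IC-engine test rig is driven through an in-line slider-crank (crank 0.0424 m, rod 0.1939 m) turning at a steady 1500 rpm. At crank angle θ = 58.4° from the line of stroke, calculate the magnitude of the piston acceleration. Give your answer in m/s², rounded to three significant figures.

445

ω = 2π·1500/60 = 157.1 rad/s
x(θ) = r cosθ + √(L² − r² sin²θ); with ω constant, a = ω²·d²x/dθ².
d²x/dθ² = −r cosθ − r²(cos2θ)/√u − r⁴ sin²2θ/(4u^{3/2}),  u = L² − r² sin²θ = 0.036293 m².
Substituting r = 0.0424 m, L = 0.1939 m, θ = 58.4°: d²x/dθ² = -0.018055 m.
a = ω²·d²x/dθ² = (157.1)²·(-0.018055) = -445.5 m/s²;  |a| = 445.5 m/s².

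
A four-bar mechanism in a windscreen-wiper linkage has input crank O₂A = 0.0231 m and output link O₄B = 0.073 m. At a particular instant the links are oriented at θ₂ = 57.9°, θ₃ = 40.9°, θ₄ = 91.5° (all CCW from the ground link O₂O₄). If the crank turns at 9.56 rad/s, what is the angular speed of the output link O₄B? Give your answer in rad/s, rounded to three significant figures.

1.14

ω₂ = 9.56 rad/s
Differentiating the loop-closure r₂e^{iθ₂}+r₃e^{iθ₃}=r₁+r₄e^{iθ₄} gives r₂ω₂e^{iθ₂}+r₃ω₃e^{iθ₃}=r₄ω₄e^{iθ₄}.
Eliminating the other unknown: ω₄ = r₂ω₂ sin(θ₂−θ₃) / [r₄ sin(θ₄−θ₃)].
Numerator sine = +0.29237; denominator sine = +0.77273.
Result = 0.0231·9.56·(+0.29237) / (0.073·(+0.77273)) = +1.1446 rad/s; magnitude 1.1446 rad/s.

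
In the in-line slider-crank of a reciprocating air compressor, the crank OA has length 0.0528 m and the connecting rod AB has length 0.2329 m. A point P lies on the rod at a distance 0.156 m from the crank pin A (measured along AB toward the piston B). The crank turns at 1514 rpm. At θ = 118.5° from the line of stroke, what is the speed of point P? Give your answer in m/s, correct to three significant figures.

6.94

ω = 158.5 rad/s.  Crank-pin speed |V_A| = rω = 8.3712 m/s, perpendicular to OA.
Rod angle: sinφ = −(r/L) sinθ ⇒ φ = -11.492°; ω_rod = −rω cosθ/√(L²−r²sin²θ) = +17.502 rad/s.
V_P = V_A + ω_rod × AP, with AP = 0.156 m along the rod.
Components: V_Px = −rω sinθ − a·ω_rod·sinφ = -6.8128 m/s;  V_Py = rω cosθ + a·ω_rod·cosφ = -1.3189 m/s.
|V_P| = √(V_Px² + V_Py²) = 6.9393 m/s.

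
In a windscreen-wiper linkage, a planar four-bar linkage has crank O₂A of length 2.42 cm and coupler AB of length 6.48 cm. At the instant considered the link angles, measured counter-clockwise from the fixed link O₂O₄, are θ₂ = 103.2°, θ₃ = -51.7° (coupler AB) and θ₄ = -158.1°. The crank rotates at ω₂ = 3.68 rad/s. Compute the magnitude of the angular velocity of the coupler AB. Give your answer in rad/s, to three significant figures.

ω₂ = 3.68 rad/s
Differentiating the loop-closure r₂e^{iθ₂}+r₃e^{iθ₃}=r₁+r₄e^{iθ₄} gives r₂ω₂e^{iθ₂}+r₃ω₃e^{iθ₃}=r₄ω₄e^{iθ₄}.
Eliminating the other unknown: ω₃ = r₂ω₂ sin(θ₄−θ₂) / [r₃ sin(θ₃−θ₄)].
Numerator sine = +0.98849; denominator sine = +0.95931.
Result = 0.0242·3.68·(+0.98849) / (0.0648·(+0.95931)) = +1.4161 rad/s; magnitude 1.4161 rad/s.

1.42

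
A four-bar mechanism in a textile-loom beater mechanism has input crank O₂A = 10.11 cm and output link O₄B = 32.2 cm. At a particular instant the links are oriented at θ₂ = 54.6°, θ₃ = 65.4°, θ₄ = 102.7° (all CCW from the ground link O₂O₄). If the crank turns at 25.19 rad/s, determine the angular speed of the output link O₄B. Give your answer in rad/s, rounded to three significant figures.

2.45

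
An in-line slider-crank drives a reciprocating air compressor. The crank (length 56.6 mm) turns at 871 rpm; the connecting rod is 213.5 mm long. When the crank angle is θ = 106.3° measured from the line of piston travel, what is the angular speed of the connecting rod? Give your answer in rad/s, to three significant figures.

7.02

ω = 91.21 rad/s (converted from 871 rpm).
The rod makes angle φ with the slider axis where L sinφ = r sinθ; differentiating, L cosφ·φ̇ = r ω cosθ.
L cosφ = √(L² − r² sin²θ) = 0.20647 m.
|ω_rod| = r ω |cosθ| / √(L² − r² sin²θ) = 0.0566·91.21·0.28067/0.20647 = 7.0176 rad/s.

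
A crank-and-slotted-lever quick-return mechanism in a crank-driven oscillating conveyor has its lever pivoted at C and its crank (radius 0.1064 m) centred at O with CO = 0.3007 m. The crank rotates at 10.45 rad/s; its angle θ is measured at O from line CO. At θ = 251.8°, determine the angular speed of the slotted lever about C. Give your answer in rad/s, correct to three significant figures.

0.170

ω = 10.45 rad/s
Crank pin A relative to C: A = (d + r cosθ, r sinθ); lever angle φ = atan2(r sinθ, d + r cosθ).
Differentiating tanφ: φ̇ = rω(d cosθ + r)/(d² + r² + 2dr cosθ).
d² + r² + 2dr cosθ = |CA|² = 0.0817555 m²;  d cosθ + r = +0.012481 m.
|ω_lever| = |0.1064·10.45·+0.012481| / 0.0817555 = 0.16974 rad/s.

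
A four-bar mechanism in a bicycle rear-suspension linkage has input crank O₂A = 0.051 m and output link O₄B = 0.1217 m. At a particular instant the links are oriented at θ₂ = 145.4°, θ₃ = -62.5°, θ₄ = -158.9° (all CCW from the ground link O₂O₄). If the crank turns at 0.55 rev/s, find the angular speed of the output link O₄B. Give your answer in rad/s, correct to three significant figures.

0.682

ω₂ = 3.456 rad/s (from 0.55 rev/s).
Differentiating the loop-closure r₂e^{iθ₂}+r₃e^{iθ₃}=r₁+r₄e^{iθ₄} gives r₂ω₂e^{iθ₂}+r₃ω₃e^{iθ₃}=r₄ω₄e^{iθ₄}.
Eliminating the other unknown: ω₄ = r₂ω₂ sin(θ₂−θ₃) / [r₄ sin(θ₄−θ₃)].
Numerator sine = -0.46793; denominator sine = -0.99377.
Result = 0.051·3.456·(-0.46793) / (0.1217·(-0.99377)) = +0.6819 rad/s; magnitude 0.6819 rad/s.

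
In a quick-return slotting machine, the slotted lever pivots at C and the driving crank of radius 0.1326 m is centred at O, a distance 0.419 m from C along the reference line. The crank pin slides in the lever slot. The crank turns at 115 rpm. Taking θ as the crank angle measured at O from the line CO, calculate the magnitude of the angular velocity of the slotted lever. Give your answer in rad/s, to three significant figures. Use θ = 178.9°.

ω = 12.04 rad/s (from 115 rpm).
Crank pin A relative to C: A = (d + r cosθ, r sinθ); lever angle φ = atan2(r sinθ, d + r cosθ).
Differentiating tanφ: φ̇ = rω(d cosθ + r)/(d² + r² + 2dr cosθ).
d² + r² + 2dr cosθ = |CA|² = 0.0820454 m²;  d cosθ + r = -0.28632 m.
|ω_lever| = |0.1326·12.04·-0.28632| / 0.0820454 = 5.5728 rad/s.

5.57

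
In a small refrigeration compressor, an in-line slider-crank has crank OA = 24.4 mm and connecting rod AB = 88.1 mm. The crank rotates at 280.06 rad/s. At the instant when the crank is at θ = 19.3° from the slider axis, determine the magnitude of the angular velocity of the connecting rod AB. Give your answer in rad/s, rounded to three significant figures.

73.5

ω = 280.1 rad/s
The rod makes angle φ with the slider axis where L sinφ = r sinθ; differentiating, L cosφ·φ̇ = r ω cosθ.
L cosφ = √(L² − r² sin²θ) = 0.08773 m.
|ω_rod| = r ω |cosθ| / √(L² − r² sin²θ) = 0.0244·280.1·0.94380/0.08773 = 73.514 rad/s.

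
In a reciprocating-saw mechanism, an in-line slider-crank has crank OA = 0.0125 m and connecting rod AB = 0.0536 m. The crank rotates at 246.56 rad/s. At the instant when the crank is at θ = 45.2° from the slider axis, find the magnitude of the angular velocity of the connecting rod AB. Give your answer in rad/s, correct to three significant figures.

41.1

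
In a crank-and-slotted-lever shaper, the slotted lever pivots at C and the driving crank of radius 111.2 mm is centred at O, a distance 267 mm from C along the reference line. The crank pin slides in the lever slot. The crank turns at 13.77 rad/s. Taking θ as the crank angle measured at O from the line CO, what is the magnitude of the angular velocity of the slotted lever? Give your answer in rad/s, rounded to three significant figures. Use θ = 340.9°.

3.98

ω = 13.77 rad/s
Crank pin A relative to C: A = (d + r cosθ, r sinθ); lever angle φ = atan2(r sinθ, d + r cosθ).
Differentiating tanφ: φ̇ = rω(d cosθ + r)/(d² + r² + 2dr cosθ).
d² + r² + 2dr cosθ = |CA|² = 0.139766 m²;  d cosθ + r = +0.3635 m.
|ω_lever| = |0.1112·13.77·+0.3635| / 0.139766 = 3.9824 rad/s.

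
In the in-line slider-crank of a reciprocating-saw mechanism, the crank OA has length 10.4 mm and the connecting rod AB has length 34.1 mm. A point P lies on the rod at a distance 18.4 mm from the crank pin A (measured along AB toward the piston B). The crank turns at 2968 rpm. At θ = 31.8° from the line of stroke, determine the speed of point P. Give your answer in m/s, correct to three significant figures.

2.32

ω = 310.8 rad/s.  Crank-pin speed |V_A| = rω = 3.2324 m/s, perpendicular to OA.
Rod angle: sinφ = −(r/L) sinθ ⇒ φ = -9.248°; ω_rod = −rω cosθ/√(L²−r²sin²θ) = -81.624 rad/s.
V_P = V_A + ω_rod × AP, with AP = 0.0184 m along the rod.
Components: V_Px = −rω sinθ − a·ω_rod·sinφ = -1.9447 m/s;  V_Py = rω cosθ + a·ω_rod·cosφ = +1.2648 m/s.
|V_P| = √(V_Px² + V_Py²) = 2.3199 m/s.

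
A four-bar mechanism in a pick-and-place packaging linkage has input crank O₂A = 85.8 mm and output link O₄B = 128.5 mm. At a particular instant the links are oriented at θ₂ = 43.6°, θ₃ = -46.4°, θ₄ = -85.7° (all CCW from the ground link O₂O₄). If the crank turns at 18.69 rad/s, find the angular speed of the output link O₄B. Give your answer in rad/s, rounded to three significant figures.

ω₂ = 18.69 rad/s
Differentiating the loop-closure r₂e^{iθ₂}+r₃e^{iθ₃}=r₁+r₄e^{iθ₄} gives r₂ω₂e^{iθ₂}+r₃ω₃e^{iθ₃}=r₄ω₄e^{iθ₄}.
Eliminating the other unknown: ω₄ = r₂ω₂ sin(θ₂−θ₃) / [r₄ sin(θ₄−θ₃)].
Numerator sine = +1.00000; denominator sine = -0.63338.
Result = 0.0858·18.69·(+1.00000) / (0.1285·(-0.63338)) = -19.703 rad/s; magnitude 19.703 rad/s.

19.7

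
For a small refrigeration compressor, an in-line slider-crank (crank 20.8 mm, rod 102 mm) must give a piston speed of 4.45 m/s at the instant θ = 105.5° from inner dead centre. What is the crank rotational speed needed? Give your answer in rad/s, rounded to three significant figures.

235

For an in-line slider-crank, |v_piston| = rω|sinθ|·[1 + r cosθ/√(L² − r² sin²θ)].
With r = 0.0208 m, L = 0.102 m, θ = 105.5°: the bracketed kinematic factor |dx/dθ| = 0.01893 m.
ω = v/|dx/dθ| = 4.45/0.01893 = 235.08 rad/s.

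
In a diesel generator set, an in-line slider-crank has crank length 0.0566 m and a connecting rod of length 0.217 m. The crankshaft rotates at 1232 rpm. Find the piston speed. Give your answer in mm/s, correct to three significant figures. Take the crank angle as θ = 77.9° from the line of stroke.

ω = 2π·1232/60 = 129 rad/s
For an in-line slider-crank, x = r cosθ + √(L² − r² sin²θ), so v = −rω sinθ·[1 + r cosθ/√(L² − r² sin²θ)].
With r = 0.0566 m, L = 0.217 m, θ = 77.9°: √(L² − r² sin²θ) = 0.20982 m.
v = −0.0566·129·0.97778·[1 + 0.0566·0.20962/0.20982] = -7.5437 m/s.
|v| = 7.5437 m/s = 7543.7 mm/s.

7540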